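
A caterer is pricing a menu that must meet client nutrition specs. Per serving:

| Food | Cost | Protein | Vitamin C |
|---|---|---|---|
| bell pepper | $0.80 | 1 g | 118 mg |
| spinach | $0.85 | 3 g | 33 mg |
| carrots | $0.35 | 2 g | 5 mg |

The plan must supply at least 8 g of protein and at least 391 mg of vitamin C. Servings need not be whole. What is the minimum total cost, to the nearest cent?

bell pepper only: max(8/1, 391/118) = 8 servings → $6.40.
spinach only: max(8/3, 391/33) = 11.85 servings → $10.07.
carrots only: max(8/2, 391/5) = 78.2 servings → $27.37.
bell pepper + spinach with both tight: 2.832 servings and 1.723 servings → $3.73.
bell pepper + carrots with both tight: 3.212 servings and 2.394 servings → $3.41.
spinach + carrots: intersection lies outside the first quadrant.
The minimum over all feasible corners is $3.41.

$3.41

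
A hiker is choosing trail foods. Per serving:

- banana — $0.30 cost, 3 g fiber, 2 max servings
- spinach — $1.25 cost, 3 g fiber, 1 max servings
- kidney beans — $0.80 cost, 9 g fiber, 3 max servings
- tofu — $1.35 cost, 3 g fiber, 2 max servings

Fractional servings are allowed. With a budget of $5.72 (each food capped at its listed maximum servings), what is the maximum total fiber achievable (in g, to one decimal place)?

39.3 g

Fiber per dollar: kidney beans 11.25, banana 10, spinach 2.4, tofu 2.222.
Take 3 servings of kidney beans: spends $2.40, +27.0 g fiber (running total 27.0 g).
Take 2 servings of banana: spends $0.60, +6.0 g fiber (running total 33.0 g).
Take 1 serving of spinach: spends $1.25, +3.0 g fiber (running total 36.0 g).
Take 1.089 servings of tofu: spends $1.47, +3.3 g fiber (running total 39.3 g).
Greedy by best ratio exhausts the cost allowance optimally: 39.3 g.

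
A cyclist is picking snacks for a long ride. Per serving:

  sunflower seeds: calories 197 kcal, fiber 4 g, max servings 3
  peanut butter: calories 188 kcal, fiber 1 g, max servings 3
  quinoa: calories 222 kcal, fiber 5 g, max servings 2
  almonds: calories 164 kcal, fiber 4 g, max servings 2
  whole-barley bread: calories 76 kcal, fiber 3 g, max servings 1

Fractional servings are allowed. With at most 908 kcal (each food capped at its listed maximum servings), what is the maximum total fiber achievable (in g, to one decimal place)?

Fiber per kcal: whole-barley bread 0.03947, almonds 0.02439, quinoa 0.02252, sunflower seeds 0.0203, peanut butter 0.005319.
Take 1 serving of whole-barley bread: uses 76 kcal, +3.0 g fiber (running total 3.0 g).
Take 2 servings of almonds: uses 328 kcal, +8.0 g fiber (running total 11.0 g).
Take 2 servings of quinoa: uses 444 kcal, +10.0 g fiber (running total 21.0 g).
Take 0.3046 servings of sunflower seeds: uses 60 kcal, +1.2 g fiber (running total 22.2 g).
Filling greedily by fiber-per-kcal is optimal for one linear limit, giving 22.2 g.

22.2 g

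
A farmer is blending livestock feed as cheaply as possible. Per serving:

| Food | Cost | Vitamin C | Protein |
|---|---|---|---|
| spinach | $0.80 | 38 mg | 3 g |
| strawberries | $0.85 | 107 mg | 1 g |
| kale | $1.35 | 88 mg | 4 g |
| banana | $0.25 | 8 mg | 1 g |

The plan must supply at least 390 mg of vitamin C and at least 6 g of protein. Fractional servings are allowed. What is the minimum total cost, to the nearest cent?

$3.54

With two linear requirements the optimum uses one or two foods; enumerate the corners.
spinach only: max(390/38, 6/3) = 10.26 servings → $8.21.
strawberries only: max(390/107, 6/1) = 6 servings → $5.10.
kale only: max(390/88, 6/4) = 4.432 servings → $5.98.
banana only: max(390/8, 6/1) = 48.75 servings → $12.19.
spinach + strawberries with both tight: 0.8905 servings and 3.329 servings → $3.54.
spinach + kale: intersection lies outside the first quadrant.
spinach + banana: intersection lies outside the first quadrant.
strawberries + kale with both tight: 3.035 servings and 0.7412 servings → $3.58.
strawberries + banana with both tight: 3.455 servings and 2.545 servings → $3.57.
kale + banana: intersection lies outside the first quadrant.
So the least-cost plan costs $3.54.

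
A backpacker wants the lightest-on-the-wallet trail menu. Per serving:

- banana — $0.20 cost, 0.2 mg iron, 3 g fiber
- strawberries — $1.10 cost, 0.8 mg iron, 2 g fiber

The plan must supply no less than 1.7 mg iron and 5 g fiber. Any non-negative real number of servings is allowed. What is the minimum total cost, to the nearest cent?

banana only: max(1.7/0.2, 5/3) = 8.5 servings → $1.70.
strawberries only: max(1.7/0.8, 5/2) = 2.5 servings → $2.75.
banana + strawberries with both tight: 0.3 servings and 2.05 servings → $2.31.
So the least-cost plan costs $1.70.

$1.70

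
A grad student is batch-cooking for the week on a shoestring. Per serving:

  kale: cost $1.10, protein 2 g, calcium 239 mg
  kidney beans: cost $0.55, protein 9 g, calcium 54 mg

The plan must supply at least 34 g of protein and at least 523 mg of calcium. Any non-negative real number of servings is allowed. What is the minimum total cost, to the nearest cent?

For a min-cost LP with two ≥-constraints, a basic feasible solution has at most two positive variables.
kale only: max(34/2, 523/239) = 17 servings → $18.70.
kidney beans only: max(34/9, 523/54) = 9.685 servings → $5.33.
kale + kidney beans with both tight: 1.405 servings and 3.465 servings → $3.45.
Cheapest feasible corner: $3.45.

$3.45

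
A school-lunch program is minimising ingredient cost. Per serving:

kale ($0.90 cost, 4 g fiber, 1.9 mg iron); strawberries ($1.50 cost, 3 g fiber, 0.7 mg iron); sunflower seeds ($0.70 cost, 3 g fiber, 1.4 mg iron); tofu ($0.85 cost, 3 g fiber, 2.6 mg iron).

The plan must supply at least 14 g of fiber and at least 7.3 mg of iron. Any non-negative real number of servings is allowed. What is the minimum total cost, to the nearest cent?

Compare the cost at each extreme point of the feasible region.
kale only: max(14/4, 7.3/1.9) = 3.842 servings → $3.46.
strawberries only: max(14/3, 7.3/0.7) = 10.43 servings → $15.64.
sunflower seeds only: max(14/3, 7.3/1.4) = 5.214 servings → $3.65.
tofu only: max(14/3, 7.3/2.6) = 4.667 servings → $3.97.
kale + strawberries: the both-tight solution has a negative serving — not a feasible corner.
kale + sunflower seeds: the both-tight solution has a negative serving — not a feasible corner.
kale + tofu with both tight: 3.085 servings and 0.5532 servings → $3.25.
strawberries + sunflower seeds: intersection lies outside the first quadrant.
strawberries + tofu with both tight: 2.544 servings and 2.123 servings → $5.62.
sunflower seeds + tofu with both tight: 4.028 servings and 0.6389 servings → $3.36.
The minimum over all feasible corners is $3.25.

$3.25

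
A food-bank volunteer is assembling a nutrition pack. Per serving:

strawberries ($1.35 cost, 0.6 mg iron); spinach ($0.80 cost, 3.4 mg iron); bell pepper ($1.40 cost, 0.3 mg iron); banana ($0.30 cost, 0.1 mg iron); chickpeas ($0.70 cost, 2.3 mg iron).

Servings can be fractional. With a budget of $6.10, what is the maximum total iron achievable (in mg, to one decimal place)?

Iron per dollar: spinach 4.25, chickpeas 3.286, strawberries 0.4444, banana 0.3333, bell pepper 0.2143.
With no serving limits, spend the whole cost allowance on spinach: $6.10 / $0.80 × 3.4 mg = 25.9 mg.

25.9 mg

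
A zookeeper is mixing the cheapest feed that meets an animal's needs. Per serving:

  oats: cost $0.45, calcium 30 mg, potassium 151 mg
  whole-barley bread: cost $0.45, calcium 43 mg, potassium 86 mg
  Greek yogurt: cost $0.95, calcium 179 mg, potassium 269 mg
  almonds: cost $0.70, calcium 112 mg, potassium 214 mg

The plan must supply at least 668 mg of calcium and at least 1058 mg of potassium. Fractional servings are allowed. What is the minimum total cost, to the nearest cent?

$3.67

Minimising a linear cost over {calcium ≥ 668, potassium ≥ 1058, servings ≥ 0} — the optimum is at a vertex, using one or two foods.
oats only: max(668/30, 1058/151) = 22.27 servings → $10.02.
whole-barley bread only: max(668/43, 1058/86) = 15.53 servings → $6.99.
Greek yogurt only: max(668/179, 1058/269) = 3.933 servings → $3.74.
almonds only: max(668/112, 1058/214) = 5.964 servings → $4.17.
oats + whole-barley bread with both targets exact would need a negative amount; discard.
oats + Greek yogurt with both tight: 0.5111 servings and 3.646 servings → $3.69.
oats + almonds: intersection lies outside the first quadrant.
whole-barley bread + Greek yogurt with both tight: 2.532 servings and 3.124 servings → $4.11.
whole-barley bread + almonds with both targets exact would need a negative amount; discard.
Greek yogurt + almonds with both tight: 2.99 servings and 1.185 servings → $3.67.
So the least-cost plan costs $3.67.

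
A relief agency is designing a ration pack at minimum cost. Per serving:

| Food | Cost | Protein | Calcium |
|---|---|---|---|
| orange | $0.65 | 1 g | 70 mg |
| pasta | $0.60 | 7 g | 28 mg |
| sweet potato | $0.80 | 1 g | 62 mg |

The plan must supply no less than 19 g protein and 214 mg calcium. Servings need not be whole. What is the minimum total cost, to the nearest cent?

Minimising a linear cost over {protein ≥ 19, calcium ≥ 214, servings ≥ 0} — the optimum is at a vertex, using one or two foods.
orange only: max(19/1, 214/70) = 19 servings → $12.35.
pasta only: max(19/7, 214/28) = 7.643 servings → $4.59.
sweet potato only: max(19/1, 214/62) = 19 servings → $15.20.
orange + pasta with both tight: 2.091 servings and 2.416 servings → $2.81.
orange + sweet potato: intersection lies outside the first quadrant.
pasta + sweet potato with both tight: 2.374 servings and 2.379 servings → $3.33.
Cheapest feasible corner: $2.81.

$2.81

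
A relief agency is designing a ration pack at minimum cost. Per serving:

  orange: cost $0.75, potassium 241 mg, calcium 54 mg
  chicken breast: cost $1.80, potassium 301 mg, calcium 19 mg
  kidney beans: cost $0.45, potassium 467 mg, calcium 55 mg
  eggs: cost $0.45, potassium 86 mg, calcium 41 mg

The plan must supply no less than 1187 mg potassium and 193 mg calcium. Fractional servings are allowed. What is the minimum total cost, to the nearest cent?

The cheapest plan sits at a corner of the feasible region — with two constraints it uses at most two foods.
orange only: max(1187/241, 193/54) = 4.925 servings → $3.69.
chicken breast only: max(1187/301, 193/19) = 10.16 servings → $18.28.
kidney beans only: max(1187/467, 193/55) = 3.509 servings → $1.58.
eggs only: max(1187/86, 193/41) = 13.8 servings → $6.21.
orange + chicken breast with both tight: 3.044 servings and 1.506 servings → $4.99.
orange + kidney beans with both tight: 2.077 servings and 1.47 servings → $2.22.
orange + eggs: the both-tight solution has a negative serving — not a feasible corner.
chicken breast + kidney beans: the both-tight solution has a negative serving — not a feasible corner.
chicken breast + eggs with both tight: 2.995 servings and 3.319 servings → $6.88.
kidney beans + eggs with both tight: 2.224 servings and 1.723 servings → $1.78.
So the least-cost plan costs $1.58.

$1.58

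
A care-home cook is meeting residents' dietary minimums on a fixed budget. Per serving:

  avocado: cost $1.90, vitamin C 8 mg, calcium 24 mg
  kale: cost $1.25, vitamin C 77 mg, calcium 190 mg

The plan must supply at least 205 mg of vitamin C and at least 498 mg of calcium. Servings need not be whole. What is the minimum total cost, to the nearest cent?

$3.33

Check every corner: each single food scaled to meet both minima, and each pair solved so both constraints bind.
avocado only: max(205/8, 498/24) = 25.62 servings → $48.69.
kale only: max(205/77, 498/190) = 2.662 servings → $3.33.
avocado + kale with both targets exact would need a negative amount; discard.
So the least-cost plan costs $3.33.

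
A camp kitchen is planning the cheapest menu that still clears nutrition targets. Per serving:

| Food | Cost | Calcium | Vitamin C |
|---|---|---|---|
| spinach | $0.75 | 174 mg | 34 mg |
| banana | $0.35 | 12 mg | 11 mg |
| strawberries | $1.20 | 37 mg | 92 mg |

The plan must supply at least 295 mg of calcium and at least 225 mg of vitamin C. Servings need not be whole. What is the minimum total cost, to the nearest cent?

$3.33

A basic optimal solution has at most two foods positive. Try each food alone and each pair with both targets met exactly.
spinach only: max(295/174, 225/34) = 6.618 servings → $4.96.
banana only: max(295/12, 225/11) = 24.58 servings → $8.60.
strawberries only: max(295/37, 225/92) = 7.973 servings → $9.57.
spinach + banana with both tight: 0.3619 servings and 19.34 servings → $7.04.
spinach + strawberries with both tight: 1.276 servings and 1.974 servings → $3.33.
banana + strawberries: intersection lies outside the first quadrant.
Cheapest feasible corner: $3.33.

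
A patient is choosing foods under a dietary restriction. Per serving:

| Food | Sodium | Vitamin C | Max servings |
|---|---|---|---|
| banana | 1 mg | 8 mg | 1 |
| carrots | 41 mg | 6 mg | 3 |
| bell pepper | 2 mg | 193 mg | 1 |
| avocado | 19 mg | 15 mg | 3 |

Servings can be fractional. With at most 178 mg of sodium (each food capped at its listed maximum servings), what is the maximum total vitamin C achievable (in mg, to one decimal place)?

Vitamin C per mg sodium: bell pepper 96.5, banana 8, avocado 0.7895, carrots 0.1463.
Take 1 serving of bell pepper: uses 2 mg sodium, +193.0 mg vitamin C (running total 193.0 mg).
Take 1 serving of banana: uses 1 mg sodium, +8.0 mg vitamin C (running total 201.0 mg).
Take 3 servings of avocado: uses 57 mg sodium, +45.0 mg vitamin C (running total 246.0 mg).
Take 2.878 servings of carrots: uses 118 mg sodium, +17.3 mg vitamin C (running total 263.3 mg).
Filling greedily by vitamin C-per-mg sodium is optimal for one linear limit, giving 263.3 mg.

263.3 mg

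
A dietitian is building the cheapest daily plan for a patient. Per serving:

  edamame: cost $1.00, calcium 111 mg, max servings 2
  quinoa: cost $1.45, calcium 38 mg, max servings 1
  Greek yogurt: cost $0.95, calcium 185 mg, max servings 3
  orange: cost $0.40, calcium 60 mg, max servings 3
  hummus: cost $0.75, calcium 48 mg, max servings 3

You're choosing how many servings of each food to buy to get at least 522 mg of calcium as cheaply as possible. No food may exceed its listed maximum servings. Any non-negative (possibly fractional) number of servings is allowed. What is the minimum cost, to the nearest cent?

$2.68

Cost per mg of calcium: Greek yogurt $0.0051, orange $0.0067, edamame $0.0090, hummus $0.0156, quinoa $0.0382.
Take 2.822 servings of Greek yogurt: +522.0 mg calcium for $2.68 (total $2.68, still need 0.0 mg).
Greedy by cheapest-per-mg is optimal for a single linear constraint, so the minimum cost is $2.68.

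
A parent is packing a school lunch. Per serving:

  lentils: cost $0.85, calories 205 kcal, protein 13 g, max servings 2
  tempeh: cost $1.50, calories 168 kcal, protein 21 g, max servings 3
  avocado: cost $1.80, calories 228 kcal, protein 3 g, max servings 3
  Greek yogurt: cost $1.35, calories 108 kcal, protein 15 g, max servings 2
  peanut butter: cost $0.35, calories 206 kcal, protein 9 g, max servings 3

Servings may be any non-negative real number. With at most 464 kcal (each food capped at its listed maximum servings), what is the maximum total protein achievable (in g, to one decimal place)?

61.0 g

Protein per kcal: Greek yogurt 0.1389, tempeh 0.125, lentils 0.06341, peanut butter 0.04369, avocado 0.01316.
Take 2 servings of Greek yogurt: uses 216 kcal, +30.0 g protein (running total 30.0 g).
Take 1.476 servings of tempeh: uses 248 kcal, +31.0 g protein (running total 61.0 g).
Greedy by best ratio exhausts the calories allowance optimally: 61.0 g.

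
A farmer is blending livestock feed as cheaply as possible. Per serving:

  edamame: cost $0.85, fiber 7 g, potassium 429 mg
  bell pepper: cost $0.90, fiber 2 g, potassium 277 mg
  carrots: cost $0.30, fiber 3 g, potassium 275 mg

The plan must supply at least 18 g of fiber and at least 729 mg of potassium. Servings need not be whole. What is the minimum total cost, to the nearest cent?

$1.80

edamame only: max(18/7, 729/429) = 2.571 servings → $2.19.
bell pepper only: max(18/2, 729/277) = 9 servings → $8.10.
carrots only: max(18/3, 729/275) = 6 servings → $1.80.
edamame + bell pepper: intersection lies outside the first quadrant.
edamame + carrots with both targets exact would need a negative amount; discard.
bell pepper + carrots: intersection lies outside the first quadrant.
The minimum over all feasible corners is $1.80.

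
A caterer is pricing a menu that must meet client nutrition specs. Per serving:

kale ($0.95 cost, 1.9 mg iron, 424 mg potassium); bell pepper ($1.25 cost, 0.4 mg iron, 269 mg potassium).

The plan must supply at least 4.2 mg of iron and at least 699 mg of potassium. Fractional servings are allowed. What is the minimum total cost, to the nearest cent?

$2.10

A basic optimal solution has at most two foods positive. Try each food alone and each pair with both targets met exactly.
kale only: max(4.2/1.9, 699/424) = 2.211 servings → $2.10.
bell pepper only: max(4.2/0.4, 699/269) = 10.5 servings → $13.12.
kale + bell pepper with both targets exact would need a negative amount; discard.
So the least-cost plan costs $2.10.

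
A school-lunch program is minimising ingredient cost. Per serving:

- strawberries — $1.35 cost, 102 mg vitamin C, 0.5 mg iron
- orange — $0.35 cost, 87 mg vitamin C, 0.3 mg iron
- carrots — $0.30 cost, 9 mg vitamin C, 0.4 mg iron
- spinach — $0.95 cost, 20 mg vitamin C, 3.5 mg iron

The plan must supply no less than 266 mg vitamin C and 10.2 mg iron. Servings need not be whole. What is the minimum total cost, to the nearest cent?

$3.42

With two linear requirements the optimum uses one or two foods; enumerate the corners.
strawberries only: max(266/102, 10.2/0.5) = 20.4 servings → $27.54.
orange only: max(266/87, 10.2/0.3) = 34 servings → $11.90.
carrots only: max(266/9, 10.2/0.4) = 29.56 servings → $8.87.
spinach only: max(266/20, 10.2/3.5) = 13.3 servings → $12.63.
strawberries + orange with both targets exact would need a negative amount; discard.
strawberries + carrots with both tight: 0.4022 servings and 25 servings → $8.04.
strawberries + spinach with both tight: 2.095 servings and 2.615 servings → $5.31.
orange + carrots with both tight: 0.4548 servings and 25.16 servings → $7.71.
orange + spinach with both tight: 2.436 servings and 2.706 servings → $3.42.
carrots + spinach: intersection lies outside the first quadrant.
The minimum over all feasible corners is $3.42.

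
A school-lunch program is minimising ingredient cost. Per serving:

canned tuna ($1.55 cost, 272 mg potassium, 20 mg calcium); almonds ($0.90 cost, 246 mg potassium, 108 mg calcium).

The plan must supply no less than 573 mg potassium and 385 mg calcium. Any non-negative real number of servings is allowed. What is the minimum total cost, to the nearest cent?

Minimising a linear cost over {potassium ≥ 573, calcium ≥ 385, servings ≥ 0} — the optimum is at a vertex, using one or two foods.
canned tuna only: max(573/272, 385/20) = 19.25 servings → $29.84.
almonds only: max(573/246, 385/108) = 3.565 servings → $3.21.
canned tuna + almonds: the both-tight solution has a negative serving — not a feasible corner.
So the least-cost plan costs $3.21.

$3.21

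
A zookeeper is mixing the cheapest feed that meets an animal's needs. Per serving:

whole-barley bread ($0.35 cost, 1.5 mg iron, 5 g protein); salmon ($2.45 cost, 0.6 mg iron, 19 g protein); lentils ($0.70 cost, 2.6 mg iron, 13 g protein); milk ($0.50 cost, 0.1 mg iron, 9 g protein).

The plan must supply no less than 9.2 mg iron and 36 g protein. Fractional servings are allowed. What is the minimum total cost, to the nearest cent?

$2.26

With two linear requirements the optimum uses one or two foods; enumerate the corners.
whole-barley bread only: max(9.2/1.5, 36/5) = 7.2 servings → $2.52.
salmon only: max(9.2/0.6, 36/19) = 15.33 servings → $37.57.
lentils only: max(9.2/2.6, 36/13) = 3.538 servings → $2.48.
milk only: max(9.2/0.1, 36/9) = 92 servings → $46.00.
whole-barley bread + salmon with both tight: 6.008 servings and 0.3137 servings → $2.87.
whole-barley bread + lentils with both tight: 4 servings and 1.231 servings → $2.26.
whole-barley bread + milk with both tight: 6.092 servings and 0.6154 servings → $2.44.
salmon + lentils: intersection lies outside the first quadrant.
salmon + milk: intersection lies outside the first quadrant.
lentils + milk: the both-tight solution has a negative serving — not a feasible corner.
So the least-cost plan costs $2.26.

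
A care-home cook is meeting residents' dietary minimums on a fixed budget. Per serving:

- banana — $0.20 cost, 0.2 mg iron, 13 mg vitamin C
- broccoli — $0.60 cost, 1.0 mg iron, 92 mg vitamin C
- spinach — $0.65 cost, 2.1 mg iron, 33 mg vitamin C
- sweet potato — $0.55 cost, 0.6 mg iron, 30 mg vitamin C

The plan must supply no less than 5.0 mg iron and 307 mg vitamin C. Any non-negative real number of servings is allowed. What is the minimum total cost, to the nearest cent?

The cheapest plan sits at a corner of the feasible region — with two constraints it uses at most two foods.
banana only: max(5.0/0.2, 307/13) = 25 servings → $5.00.
broccoli only: max(5.0/1.0, 307/92) = 5 servings → $3.00.
spinach only: max(5.0/2.1, 307/33) = 9.303 servings → $6.05.
sweet potato only: max(5.0/0.6, 307/30) = 10.23 servings → $5.63.
banana + broccoli with both targets exact would need a negative amount; discard.
banana + spinach with both tight: 23.17 servings and 0.1739 servings → $4.75.
banana + sweet potato with both tight: 19 servings and 2 servings → $4.90.
broccoli + spinach with both tight: 2.994 servings and 0.9551 servings → $2.42.
broccoli + sweet potato with both tight: 1.357 servings and 6.071 servings → $4.15.
spinach + sweet potato with both targets exact would need a negative amount; discard.
So the least-cost plan costs $2.42.

$2.42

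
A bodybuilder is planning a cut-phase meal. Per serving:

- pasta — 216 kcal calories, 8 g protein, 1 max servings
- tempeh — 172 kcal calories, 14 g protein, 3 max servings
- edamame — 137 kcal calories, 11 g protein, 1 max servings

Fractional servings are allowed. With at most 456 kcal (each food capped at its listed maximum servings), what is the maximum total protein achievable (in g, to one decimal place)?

Protein per kcal: tempeh 0.0814, edamame 0.08029, pasta 0.03704.
Take 2.651 servings of tempeh: uses 456 kcal, +37.1 g protein (running total 37.1 g).
Filling greedily by protein-per-kcal is optimal for one linear limit, giving 37.1 g.

37.1 g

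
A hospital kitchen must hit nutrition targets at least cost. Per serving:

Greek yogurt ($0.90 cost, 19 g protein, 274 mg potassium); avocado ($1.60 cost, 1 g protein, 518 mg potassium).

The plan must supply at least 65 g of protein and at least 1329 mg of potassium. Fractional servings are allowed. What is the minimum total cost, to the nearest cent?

$4.29

This is a tiny linear program; its minimum lies at a vertex of the feasible set. List the vertices and price them.
Greek yogurt only: max(65/19, 1329/274) = 4.85 servings → $4.37.
avocado only: max(65/1, 1329/518) = 65 servings → $104.00.
Greek yogurt + avocado with both tight: 3.38 servings and 0.7777 servings → $4.29.
Cheapest feasible corner: $4.29.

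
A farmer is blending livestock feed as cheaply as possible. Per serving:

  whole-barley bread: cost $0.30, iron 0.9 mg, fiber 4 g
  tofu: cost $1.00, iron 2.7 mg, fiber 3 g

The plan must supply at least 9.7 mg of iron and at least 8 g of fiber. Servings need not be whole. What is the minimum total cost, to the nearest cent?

This is a tiny linear program; its minimum lies at a vertex of the feasible set. List the vertices and price them.
whole-barley bread only: max(9.7/0.9, 8/4) = 10.78 servings → $3.23.
tofu only: max(9.7/2.7, 8/3) = 3.593 servings → $3.59.
whole-barley bread + tofu: intersection lies outside the first quadrant.
The minimum over all feasible corners is $3.23.

$3.23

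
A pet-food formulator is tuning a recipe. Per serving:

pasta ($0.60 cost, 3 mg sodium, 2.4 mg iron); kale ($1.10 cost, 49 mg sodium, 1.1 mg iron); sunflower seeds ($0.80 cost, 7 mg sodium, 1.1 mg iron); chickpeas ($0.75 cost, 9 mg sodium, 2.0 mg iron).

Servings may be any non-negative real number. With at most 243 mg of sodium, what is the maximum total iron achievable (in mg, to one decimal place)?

Iron per mg sodium: pasta 0.8, chickpeas 0.2222, sunflower seeds 0.1571, kale 0.02245.
With no serving limits, spend the whole sodium allowance on pasta: 243 mg / 3 mg × 2.4 mg = 194.4 mg.

194.4 mg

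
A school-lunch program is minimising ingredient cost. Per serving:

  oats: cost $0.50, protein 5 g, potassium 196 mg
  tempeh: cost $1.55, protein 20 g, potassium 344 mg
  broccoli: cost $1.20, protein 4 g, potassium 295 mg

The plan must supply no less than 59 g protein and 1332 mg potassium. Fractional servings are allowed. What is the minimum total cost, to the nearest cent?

$4.90

With two linear requirements the optimum uses one or two foods; enumerate the corners.
oats only: max(59/5, 1332/196) = 11.8 servings → $5.90.
tempeh only: max(59/20, 1332/344) = 3.872 servings → $6.00.
broccoli only: max(59/4, 1332/295) = 14.75 servings → $17.70.
oats + tempeh with both tight: 2.884 servings and 2.229 servings → $4.90.
oats + broccoli: the both-tight solution has a negative serving — not a feasible corner.
tempeh + broccoli with both tight: 2.67 servings and 1.402 servings → $5.82.
Cheapest feasible corner: $4.90.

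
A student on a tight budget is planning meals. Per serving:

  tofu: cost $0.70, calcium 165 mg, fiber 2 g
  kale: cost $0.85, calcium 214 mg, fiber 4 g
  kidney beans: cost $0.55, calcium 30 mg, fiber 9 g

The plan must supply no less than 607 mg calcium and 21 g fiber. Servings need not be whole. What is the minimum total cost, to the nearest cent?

$2.90

Minimising a linear cost over {calcium ≥ 607, fiber ≥ 21, servings ≥ 0} — the optimum is at a vertex, using one or two foods.
tofu only: max(607/165, 21/2) = 10.5 servings → $7.35.
kale only: max(607/214, 21/4) = 5.25 servings → $4.46.
kidney beans only: max(607/30, 21/9) = 20.23 servings → $11.13.
tofu + kale with both targets exact would need a negative amount; discard.
tofu + kidney beans with both tight: 3.392 servings and 1.58 servings → $3.24.
kale + kidney beans with both tight: 2.676 servings and 1.144 servings → $2.90.
Cheapest feasible corner: $2.90.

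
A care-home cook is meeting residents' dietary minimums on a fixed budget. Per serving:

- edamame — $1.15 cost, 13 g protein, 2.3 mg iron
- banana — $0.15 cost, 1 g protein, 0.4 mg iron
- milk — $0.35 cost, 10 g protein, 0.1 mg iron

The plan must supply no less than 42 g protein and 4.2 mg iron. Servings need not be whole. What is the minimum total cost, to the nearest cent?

edamame only: max(42/13, 4.2/2.3) = 3.231 servings → $3.72.
banana only: max(42/1, 4.2/0.4) = 42 servings → $6.30.
milk only: max(42/10, 4.2/0.1) = 42 servings → $14.70.
edamame + banana: the both-tight solution has a negative serving — not a feasible corner.
edamame + milk with both tight: 1.742 servings and 1.935 servings → $2.68.
banana + milk with both tight: 9.692 servings and 3.231 servings → $2.58.
So the least-cost plan costs $2.58.

$2.58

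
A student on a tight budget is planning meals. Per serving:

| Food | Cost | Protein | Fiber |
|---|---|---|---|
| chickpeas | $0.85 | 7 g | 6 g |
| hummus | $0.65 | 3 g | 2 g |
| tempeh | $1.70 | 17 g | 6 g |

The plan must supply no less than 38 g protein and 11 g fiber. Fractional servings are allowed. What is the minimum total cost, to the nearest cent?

$3.80

chickpeas only: max(38/7, 11/6) = 5.429 servings → $4.61.
hummus only: max(38/3, 11/2) = 12.67 servings → $8.23.
tempeh only: max(38/17, 11/6) = 2.235 servings → $3.80.
chickpeas + hummus: the both-tight solution has a negative serving — not a feasible corner.
chickpeas + tempeh with both targets exact would need a negative amount; discard.
hummus + tempeh: the both-tight solution has a negative serving — not a feasible corner.
So the least-cost plan costs $3.80.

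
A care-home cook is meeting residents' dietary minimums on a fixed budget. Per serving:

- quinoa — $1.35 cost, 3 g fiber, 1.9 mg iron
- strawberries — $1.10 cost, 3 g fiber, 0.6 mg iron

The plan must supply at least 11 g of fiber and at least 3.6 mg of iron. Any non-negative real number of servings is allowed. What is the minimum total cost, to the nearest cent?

$4.30

Minimising a linear cost over {fiber ≥ 11, iron ≥ 3.6, servings ≥ 0} — the optimum is at a vertex, using one or two foods.
quinoa only: max(11/3, 3.6/1.9) = 3.667 servings → $4.95.
strawberries only: max(11/3, 3.6/0.6) = 6 servings → $6.60.
quinoa + strawberries with both tight: 1.077 servings and 2.59 servings → $4.30.
So the least-cost plan costs $4.30.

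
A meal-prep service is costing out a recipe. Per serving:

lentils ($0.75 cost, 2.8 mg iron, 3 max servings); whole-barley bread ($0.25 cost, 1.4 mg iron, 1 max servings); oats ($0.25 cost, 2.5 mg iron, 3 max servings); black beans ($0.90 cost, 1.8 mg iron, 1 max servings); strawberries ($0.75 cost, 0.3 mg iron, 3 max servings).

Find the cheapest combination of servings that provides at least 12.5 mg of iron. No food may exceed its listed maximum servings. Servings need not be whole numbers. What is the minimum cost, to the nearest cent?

$1.96

Cost per mg of iron: oats $0.1000, whole-barley bread $0.1786, lentils $0.2679, black beans $0.5000, strawberries $2.5000.
Take 3 servings of oats: +7.5 mg iron for $0.75 (total $0.75, still need 5.0 mg).
Take 1 serving of whole-barley bread: +1.4 mg iron for $0.25 (total $1.00, still need 3.6 mg).
Take 1.286 servings of lentils: +3.6 mg iron for $0.96 (total $1.96, still need 0.0 mg).
Greedy by cheapest-per-mg is optimal for a single linear constraint, so the minimum cost is $1.96.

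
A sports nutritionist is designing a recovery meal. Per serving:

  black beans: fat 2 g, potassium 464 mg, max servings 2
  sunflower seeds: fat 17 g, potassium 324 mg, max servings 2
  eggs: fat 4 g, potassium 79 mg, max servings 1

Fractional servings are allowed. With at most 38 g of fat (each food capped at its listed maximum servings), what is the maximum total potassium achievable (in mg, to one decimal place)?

Potassium per g fat: black beans 232, eggs 19.75, sunflower seeds 19.06.
Take 2 servings of black beans: uses 4 g fat, +928.0 mg potassium (running total 928.0 mg).
Take 1 serving of eggs: uses 4 g fat, +79.0 mg potassium (running total 1007.0 mg).
Take 1.765 servings of sunflower seeds: uses 30 g fat, +571.8 mg potassium (running total 1578.8 mg).
Filling greedily by potassium-per-g fat is optimal for one linear limit, giving 1578.8 mg.

1578.8 mg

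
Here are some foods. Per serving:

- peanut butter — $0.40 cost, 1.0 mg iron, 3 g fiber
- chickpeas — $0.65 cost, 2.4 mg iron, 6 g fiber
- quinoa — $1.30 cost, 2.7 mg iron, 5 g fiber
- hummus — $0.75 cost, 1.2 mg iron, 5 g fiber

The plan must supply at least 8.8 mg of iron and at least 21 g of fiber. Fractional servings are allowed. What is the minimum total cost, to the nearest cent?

$2.38

With two linear requirements the optimum uses one or two foods; enumerate the corners.
peanut butter only: max(8.8/1.0, 21/3) = 8.8 servings → $3.52.
chickpeas only: max(8.8/2.4, 21/6) = 3.667 servings → $2.38.
quinoa only: max(8.8/2.7, 21/5) = 4.2 servings → $5.46.
hummus only: max(8.8/1.2, 21/5) = 7.333 servings → $5.50.
peanut butter + chickpeas: the both-tight solution has a negative serving — not a feasible corner.
peanut butter + quinoa with both tight: 4.097 servings and 1.742 servings → $3.90.
peanut butter + hummus: intersection lies outside the first quadrant.
chickpeas + quinoa with both tight: 3.024 servings and 0.5714 servings → $2.71.
chickpeas + hummus with both targets exact would need a negative amount; discard.
quinoa + hummus with both tight: 2.507 servings and 1.693 servings → $4.53.
So the least-cost plan costs $2.38.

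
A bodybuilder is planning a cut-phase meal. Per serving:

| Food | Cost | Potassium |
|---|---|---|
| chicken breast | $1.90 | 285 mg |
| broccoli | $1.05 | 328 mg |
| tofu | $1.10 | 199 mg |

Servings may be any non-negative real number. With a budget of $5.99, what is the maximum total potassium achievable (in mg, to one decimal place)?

Potassium per dollar: broccoli 312.4, tofu 180.9, chicken breast 150.
With no serving limits, spend the whole cost allowance on broccoli: $5.99 / $1.05 × 328 mg = 1871.2 mg.

1871.2 mg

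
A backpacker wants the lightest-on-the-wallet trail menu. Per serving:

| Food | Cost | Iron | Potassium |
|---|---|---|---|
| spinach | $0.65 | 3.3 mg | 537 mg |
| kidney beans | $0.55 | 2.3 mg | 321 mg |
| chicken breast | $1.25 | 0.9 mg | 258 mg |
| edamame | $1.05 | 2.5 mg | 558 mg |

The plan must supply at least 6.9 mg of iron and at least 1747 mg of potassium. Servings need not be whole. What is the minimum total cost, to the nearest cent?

$2.11

The cheapest plan sits at a corner of the feasible region — with two constraints it uses at most two foods.
spinach only: max(6.9/3.3, 1747/537) = 3.253 servings → $2.11.
kidney beans only: max(6.9/2.3, 1747/321) = 5.442 servings → $2.99.
chicken breast only: max(6.9/0.9, 1747/258) = 7.667 servings → $9.58.
edamame only: max(6.9/2.5, 1747/558) = 3.131 servings → $3.29.
spinach + kidney beans: intersection lies outside the first quadrant.
spinach + chicken breast with both tight: 0.5648 servings and 5.596 servings → $7.36.
spinach + edamame: the both-tight solution has a negative serving — not a feasible corner.
kidney beans + chicken breast with both tight: 0.6828 servings and 5.922 servings → $7.78.
kidney beans + edamame with both targets exact would need a negative amount; discard.
chicken breast + edamame with both tight: 3.623 servings and 1.456 servings → $6.06.
The minimum over all feasible corners is $2.11.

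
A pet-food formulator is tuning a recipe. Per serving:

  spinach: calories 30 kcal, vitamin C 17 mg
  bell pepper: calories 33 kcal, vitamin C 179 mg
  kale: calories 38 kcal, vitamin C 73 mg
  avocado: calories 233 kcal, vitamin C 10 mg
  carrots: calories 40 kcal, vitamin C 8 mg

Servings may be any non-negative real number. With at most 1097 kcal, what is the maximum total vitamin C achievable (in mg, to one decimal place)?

5950.4 mg

Vitamin C per kcal: bell pepper 5.424, kale 1.921, spinach 0.5667, carrots 0.2, avocado 0.04292.
With no serving limits, spend the whole calories allowance on bell pepper: 1097 kcal / 33 kcal × 179 mg = 5950.4 mg.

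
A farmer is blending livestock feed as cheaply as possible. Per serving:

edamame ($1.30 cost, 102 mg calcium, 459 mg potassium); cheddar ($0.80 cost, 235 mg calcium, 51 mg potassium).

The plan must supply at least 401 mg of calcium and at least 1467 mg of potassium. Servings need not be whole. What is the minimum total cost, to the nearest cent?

This is a tiny linear program; its minimum lies at a vertex of the feasible set. List the vertices and price them.
edamame only: max(401/102, 1467/459) = 3.931 servings → $5.11.
cheddar only: max(401/235, 1467/51) = 28.76 servings → $23.01.
edamame + cheddar with both tight: 3.159 servings and 0.3353 servings → $4.37.
The minimum over all feasible corners is $4.37.

$4.37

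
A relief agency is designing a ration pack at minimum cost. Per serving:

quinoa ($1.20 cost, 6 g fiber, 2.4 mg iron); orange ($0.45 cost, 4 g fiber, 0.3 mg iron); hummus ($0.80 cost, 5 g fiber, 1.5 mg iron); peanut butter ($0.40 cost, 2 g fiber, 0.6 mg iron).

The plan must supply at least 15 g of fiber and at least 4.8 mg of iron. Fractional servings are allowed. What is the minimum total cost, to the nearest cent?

$2.52

A basic optimal solution has at most two foods positive. Try each food alone and each pair with both targets met exactly.
quinoa only: max(15/6, 4.8/2.4) = 2.5 servings → $3.00.
orange only: max(15/4, 4.8/0.3) = 16 servings → $7.20.
hummus only: max(15/5, 4.8/1.5) = 3.2 servings → $2.56.
peanut butter only: max(15/2, 4.8/0.6) = 8 servings → $3.20.
quinoa + orange with both tight: 1.885 servings and 0.9231 servings → $2.68.
quinoa + hummus with both tight: 0.5 servings and 2.4 servings → $2.52.
quinoa + peanut butter with both tight: 0.5 servings and 6 servings → $3.00.
orange + hummus: the both-tight solution has a negative serving — not a feasible corner.
orange + peanut butter: the both-tight solution has a negative serving — not a feasible corner.
hummus + peanut butter (both tight): parallel constraints — no distinct corner.
Cheapest feasible corner: $2.52.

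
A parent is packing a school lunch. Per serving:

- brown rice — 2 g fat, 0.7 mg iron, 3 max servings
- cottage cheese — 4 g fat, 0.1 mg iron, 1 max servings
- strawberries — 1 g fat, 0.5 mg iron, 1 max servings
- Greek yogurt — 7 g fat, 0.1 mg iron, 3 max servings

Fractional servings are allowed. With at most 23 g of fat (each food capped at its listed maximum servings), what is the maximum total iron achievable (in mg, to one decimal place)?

Iron per g fat: strawberries 0.5, brown rice 0.35, cottage cheese 0.025, Greek yogurt 0.01429.
Take 1 serving of strawberries: uses 1 g fat, +0.5 mg iron (running total 0.5 mg).
Take 3 servings of brown rice: uses 6 g fat, +2.1 mg iron (running total 2.6 mg).
Take 1 serving of cottage cheese: uses 4 g fat, +0.1 mg iron (running total 2.7 mg).
Take 1.714 servings of Greek yogurt: uses 12 g fat, +0.2 mg iron (running total 2.9 mg).
Greedy by best ratio exhausts the fat allowance optimally: 2.9 mg.

2.9 mg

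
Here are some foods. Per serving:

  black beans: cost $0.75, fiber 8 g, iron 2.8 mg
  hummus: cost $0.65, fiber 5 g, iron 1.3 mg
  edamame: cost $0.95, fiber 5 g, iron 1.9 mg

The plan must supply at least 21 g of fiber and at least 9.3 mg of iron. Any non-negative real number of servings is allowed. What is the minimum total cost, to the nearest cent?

$2.49

At the optimum either one food covers both requirements or two foods hit both targets exactly; no other combination can be cheaper.
black beans only: max(21/8, 9.3/2.8) = 3.321 servings → $2.49.
hummus only: max(21/5, 9.3/1.3) = 7.154 servings → $4.65.
edamame only: max(21/5, 9.3/1.9) = 4.895 servings → $4.65.
black beans + hummus: intersection lies outside the first quadrant.
black beans + edamame: intersection lies outside the first quadrant.
hummus + edamame with both targets exact would need a negative amount; discard.
The minimum over all feasible corners is $2.49.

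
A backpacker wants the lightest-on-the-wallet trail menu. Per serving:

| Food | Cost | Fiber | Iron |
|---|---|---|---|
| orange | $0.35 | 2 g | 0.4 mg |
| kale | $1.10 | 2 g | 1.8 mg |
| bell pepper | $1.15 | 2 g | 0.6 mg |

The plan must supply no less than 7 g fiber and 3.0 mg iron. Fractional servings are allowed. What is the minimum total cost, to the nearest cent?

A basic optimal solution has at most two foods positive. Try each food alone and each pair with both targets met exactly.
orange only: max(7/2, 3.0/0.4) = 7.5 servings → $2.62.
kale only: max(7/2, 3.0/1.8) = 3.5 servings → $3.85.
bell pepper only: max(7/2, 3.0/0.6) = 5 servings → $5.75.
orange + kale with both tight: 2.357 servings and 1.143 servings → $2.08.
orange + bell pepper: the both-tight solution has a negative serving — not a feasible corner.
kale + bell pepper with both tight: 0.75 servings and 2.75 servings → $3.99.
The minimum over all feasible corners is $2.08.

$2.08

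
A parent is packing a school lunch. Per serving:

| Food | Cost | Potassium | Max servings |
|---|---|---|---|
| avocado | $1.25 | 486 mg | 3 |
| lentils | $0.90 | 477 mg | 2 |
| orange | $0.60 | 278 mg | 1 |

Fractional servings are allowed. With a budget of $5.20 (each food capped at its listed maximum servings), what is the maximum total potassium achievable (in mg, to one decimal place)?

Potassium per dollar: lentils 530, orange 463.3, avocado 388.8.
Take 2 servings of lentils: spends $1.80, +954.0 mg potassium (running total 954.0 mg).
Take 1 serving of orange: spends $0.60, +278.0 mg potassium (running total 1232.0 mg).
Take 2.24 servings of avocado: spends $2.80, +1088.6 mg potassium (running total 2320.6 mg).
Greedy by best ratio exhausts the cost allowance optimally: 2320.6 mg.

2320.6 mg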